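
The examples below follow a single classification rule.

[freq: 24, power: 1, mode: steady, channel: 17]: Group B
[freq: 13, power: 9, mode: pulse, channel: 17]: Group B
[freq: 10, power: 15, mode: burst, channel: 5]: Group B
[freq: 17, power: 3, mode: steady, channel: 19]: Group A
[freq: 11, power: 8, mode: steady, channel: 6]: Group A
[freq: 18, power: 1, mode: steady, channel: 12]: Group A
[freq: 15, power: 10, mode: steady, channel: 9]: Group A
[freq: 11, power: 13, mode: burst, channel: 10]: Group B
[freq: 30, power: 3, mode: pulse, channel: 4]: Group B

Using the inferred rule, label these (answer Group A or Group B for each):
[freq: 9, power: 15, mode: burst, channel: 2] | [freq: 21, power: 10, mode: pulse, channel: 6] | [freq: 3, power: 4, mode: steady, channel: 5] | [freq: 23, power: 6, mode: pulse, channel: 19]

Group B, Group B, Group A, Group B

Rule: mode is steady AND freq ≤ 18. This holds for each 'Group A' example and fails for each 'Group B' one.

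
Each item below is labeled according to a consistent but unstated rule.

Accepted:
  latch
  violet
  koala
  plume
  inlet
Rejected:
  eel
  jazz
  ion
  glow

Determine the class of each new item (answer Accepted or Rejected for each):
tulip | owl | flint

Accepted, Rejected, Accepted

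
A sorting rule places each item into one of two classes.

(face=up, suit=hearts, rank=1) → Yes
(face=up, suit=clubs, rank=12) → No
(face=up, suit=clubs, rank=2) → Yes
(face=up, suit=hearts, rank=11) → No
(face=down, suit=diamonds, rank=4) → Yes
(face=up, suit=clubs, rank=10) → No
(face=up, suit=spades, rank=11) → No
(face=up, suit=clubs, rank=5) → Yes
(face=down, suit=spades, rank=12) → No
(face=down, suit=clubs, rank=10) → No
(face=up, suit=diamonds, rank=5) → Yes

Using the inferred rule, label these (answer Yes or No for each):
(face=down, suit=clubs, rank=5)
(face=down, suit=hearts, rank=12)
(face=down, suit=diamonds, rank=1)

The classifier is using: rank ≤ 5.
(face=down, suit=clubs, rank=5) — rank = 5, hence Yes. (face=down, suit=hearts, rank=12) — rank = 12, hence No. (face=down, suit=diamonds, rank=1) — rank = 1, hence Yes.

Yes, No, Yes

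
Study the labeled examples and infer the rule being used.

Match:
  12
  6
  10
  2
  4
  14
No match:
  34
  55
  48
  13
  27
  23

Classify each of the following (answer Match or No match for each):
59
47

'Match' ⟺ even AND at most 14.

No match, No match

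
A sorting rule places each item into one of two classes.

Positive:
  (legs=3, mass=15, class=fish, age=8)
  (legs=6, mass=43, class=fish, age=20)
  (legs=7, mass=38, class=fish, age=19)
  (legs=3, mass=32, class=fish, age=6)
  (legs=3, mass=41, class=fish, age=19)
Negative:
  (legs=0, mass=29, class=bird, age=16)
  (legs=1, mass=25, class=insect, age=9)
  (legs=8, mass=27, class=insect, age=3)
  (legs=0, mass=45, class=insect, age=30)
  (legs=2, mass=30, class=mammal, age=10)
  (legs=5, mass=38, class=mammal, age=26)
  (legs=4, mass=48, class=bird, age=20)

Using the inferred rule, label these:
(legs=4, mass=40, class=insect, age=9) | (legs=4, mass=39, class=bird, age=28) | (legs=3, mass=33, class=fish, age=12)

A rule that fits every label: class is fish — true of each 'Positive' example, false of each 'Negative' one.
(legs=4, mass=40, class=insect, age=9): class is insect — doesn't match, so Negative.
(legs=4, mass=39, class=bird, age=28): class is bird — doesn't match, so Negative.
(legs=3, mass=33, class=fish, age=12): class is fish — checks out, so Positive.

Negative, Negative, Positive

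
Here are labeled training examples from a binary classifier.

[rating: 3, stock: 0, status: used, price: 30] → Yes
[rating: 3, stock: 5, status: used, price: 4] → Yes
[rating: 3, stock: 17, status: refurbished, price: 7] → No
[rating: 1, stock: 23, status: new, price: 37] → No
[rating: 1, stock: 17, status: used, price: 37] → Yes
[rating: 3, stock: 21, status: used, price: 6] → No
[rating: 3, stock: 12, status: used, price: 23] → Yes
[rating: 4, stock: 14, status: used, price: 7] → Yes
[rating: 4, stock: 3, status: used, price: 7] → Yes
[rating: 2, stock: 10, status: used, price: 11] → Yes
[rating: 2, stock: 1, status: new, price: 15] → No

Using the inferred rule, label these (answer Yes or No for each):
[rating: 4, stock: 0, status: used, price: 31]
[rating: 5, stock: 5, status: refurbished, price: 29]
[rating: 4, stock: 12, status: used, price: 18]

Yes, No, Yes

A rule that fits every label: status is used AND stock ≤ 17 — true of each 'Yes' example, false of each 'No' one.
Yes: [rating: 4, stock: 0, status: used, price: 31], since status is used, stock = 0.
No: [rating: 5, stock: 5, status: refurbished, price: 29], since status is refurbished, stock = 5.
Yes: [rating: 4, stock: 12, status: used, price: 18], since status is used, stock = 12.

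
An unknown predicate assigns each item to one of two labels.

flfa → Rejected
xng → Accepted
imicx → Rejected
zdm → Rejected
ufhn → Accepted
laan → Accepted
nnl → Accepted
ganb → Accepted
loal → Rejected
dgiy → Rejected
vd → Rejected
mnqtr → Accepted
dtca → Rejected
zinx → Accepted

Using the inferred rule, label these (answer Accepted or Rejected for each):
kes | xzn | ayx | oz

The distinguishing property — contains 'n' — holds for all the 'Accepted' cases and none of the 'Rejected' cases.

Rejected, Accepted, Rejected, Rejected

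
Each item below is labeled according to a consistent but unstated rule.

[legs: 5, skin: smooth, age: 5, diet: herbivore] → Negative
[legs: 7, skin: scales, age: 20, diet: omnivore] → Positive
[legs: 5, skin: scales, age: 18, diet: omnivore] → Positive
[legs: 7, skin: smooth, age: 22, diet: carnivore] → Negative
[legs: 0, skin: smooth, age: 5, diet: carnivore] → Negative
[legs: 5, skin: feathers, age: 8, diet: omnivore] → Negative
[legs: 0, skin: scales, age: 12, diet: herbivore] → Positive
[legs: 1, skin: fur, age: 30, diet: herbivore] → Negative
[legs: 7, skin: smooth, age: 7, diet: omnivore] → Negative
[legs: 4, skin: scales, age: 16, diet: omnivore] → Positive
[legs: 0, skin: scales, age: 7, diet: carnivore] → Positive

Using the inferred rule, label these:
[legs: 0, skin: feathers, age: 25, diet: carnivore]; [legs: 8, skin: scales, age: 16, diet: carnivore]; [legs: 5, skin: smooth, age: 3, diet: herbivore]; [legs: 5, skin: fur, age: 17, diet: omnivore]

Looking at the examples, the only property every 'Positive' case has and every 'Negative' case lacks is: skin is scales.
[legs: 0, skin: feathers, age: 25, diet: carnivore]: Negative (skin is feathers).
[legs: 8, skin: scales, age: 16, diet: carnivore]: Positive (skin is scales).
[legs: 5, skin: smooth, age: 3, diet: herbivore]: Negative (skin is smooth).
[legs: 5, skin: fur, age: 17, diet: omnivore]: Negative (skin is fur).

Negative, Positive, Negative, Negative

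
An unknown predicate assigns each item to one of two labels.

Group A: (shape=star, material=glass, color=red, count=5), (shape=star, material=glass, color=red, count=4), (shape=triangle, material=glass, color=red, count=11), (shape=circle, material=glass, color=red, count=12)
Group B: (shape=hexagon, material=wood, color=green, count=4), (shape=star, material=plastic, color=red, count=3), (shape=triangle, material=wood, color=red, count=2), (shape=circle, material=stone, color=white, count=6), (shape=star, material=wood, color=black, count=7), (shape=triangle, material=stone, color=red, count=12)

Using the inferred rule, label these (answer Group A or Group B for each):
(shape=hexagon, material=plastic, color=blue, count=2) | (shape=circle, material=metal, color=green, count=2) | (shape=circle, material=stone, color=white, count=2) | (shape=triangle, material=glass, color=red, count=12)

The classifier is using: material is glass.
(shape=hexagon, material=plastic, color=blue, count=2): Group B (material is plastic). (shape=circle, material=metal, color=green, count=2): Group B (material is metal). (shape=circle, material=stone, color=white, count=2): Group B (material is stone). (shape=triangle, material=glass, color=red, count=12): Group A (material is glass).

Group B, Group B, Group B, Group A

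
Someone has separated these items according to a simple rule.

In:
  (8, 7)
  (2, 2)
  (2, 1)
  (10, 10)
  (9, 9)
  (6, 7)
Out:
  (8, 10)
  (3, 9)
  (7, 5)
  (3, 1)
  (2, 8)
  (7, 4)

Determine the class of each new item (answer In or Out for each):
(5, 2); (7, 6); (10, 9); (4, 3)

Out, In, In, In

The pattern is that an item is 'In' exactly when: |first − second| ≤ 1.
Out: (5, 2), since |5−2| = 3. In: (7, 6), since |7−6| = 1. In: (10, 9), since |10−9| = 1. In: (4, 3), since |4−3| = 1.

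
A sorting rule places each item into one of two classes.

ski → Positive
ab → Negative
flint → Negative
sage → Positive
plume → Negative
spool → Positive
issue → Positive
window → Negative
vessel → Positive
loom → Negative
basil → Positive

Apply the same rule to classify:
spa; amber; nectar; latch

Looking at the examples, the only property every 'Positive' case has and every 'Negative' case lacks is: contains 's'.
Positive: spa, since has 's'.
Negative: amber, since no 's'.
Negative: nectar, since no 's'.
Negative: latch, since no 's'.

Positive, Negative, Negative, Negative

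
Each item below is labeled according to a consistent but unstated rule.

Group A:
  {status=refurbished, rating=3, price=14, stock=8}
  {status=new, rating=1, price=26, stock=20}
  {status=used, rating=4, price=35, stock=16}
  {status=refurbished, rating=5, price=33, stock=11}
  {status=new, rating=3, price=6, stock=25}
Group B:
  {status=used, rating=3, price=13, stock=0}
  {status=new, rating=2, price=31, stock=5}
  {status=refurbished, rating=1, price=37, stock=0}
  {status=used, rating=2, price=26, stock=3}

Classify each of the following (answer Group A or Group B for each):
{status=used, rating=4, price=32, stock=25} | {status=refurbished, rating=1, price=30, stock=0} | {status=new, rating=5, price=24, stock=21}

The classifier is using: stock ≥ 8.
{status=used, rating=4, price=32, stock=25}: stock = 25 — fits, so Group A.
{status=refurbished, rating=1, price=30, stock=0}: stock = 0 — doesn't qualify, so Group B.
{status=new, rating=5, price=24, stock=21}: stock = 21 — fits, so Group A.

Group A, Group B, Group A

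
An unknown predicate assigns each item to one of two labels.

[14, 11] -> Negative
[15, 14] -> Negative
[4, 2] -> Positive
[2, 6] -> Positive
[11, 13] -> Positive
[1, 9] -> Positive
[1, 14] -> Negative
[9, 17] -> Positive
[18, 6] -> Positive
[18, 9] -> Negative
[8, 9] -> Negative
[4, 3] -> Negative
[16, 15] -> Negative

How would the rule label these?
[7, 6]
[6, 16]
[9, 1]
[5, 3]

One predicate separates the groups cleanly: sum is even.
[7, 6] — 7+6 = 13, hence Negative.
[6, 16] — 6+16 = 22, hence Positive.
[9, 1] — 9+1 = 10, hence Positive.
[5, 3] — 5+3 = 8, hence Positive.

Negative, Positive, Positive, Positive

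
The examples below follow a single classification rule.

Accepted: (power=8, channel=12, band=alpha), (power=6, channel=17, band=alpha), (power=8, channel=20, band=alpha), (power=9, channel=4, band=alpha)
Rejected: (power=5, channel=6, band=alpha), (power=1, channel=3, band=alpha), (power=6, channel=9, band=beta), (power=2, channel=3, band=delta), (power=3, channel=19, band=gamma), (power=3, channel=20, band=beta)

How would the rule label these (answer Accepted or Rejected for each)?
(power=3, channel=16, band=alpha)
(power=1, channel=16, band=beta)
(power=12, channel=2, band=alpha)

Rejected, Rejected, Accepted

'Accepted' ⟺ band is alpha AND power ≥ 6.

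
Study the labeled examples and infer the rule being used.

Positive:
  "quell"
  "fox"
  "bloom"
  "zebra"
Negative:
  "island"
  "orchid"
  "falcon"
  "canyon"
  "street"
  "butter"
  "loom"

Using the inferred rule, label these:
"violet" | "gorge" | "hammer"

One predicate separates the groups cleanly: odd length.
"violet": length 6, does not satisfy this → Negative.
"gorge": length 5, checks out → Positive.
"hammer": length 6, does not satisfy this → Negative.

Negative, Positive, Negative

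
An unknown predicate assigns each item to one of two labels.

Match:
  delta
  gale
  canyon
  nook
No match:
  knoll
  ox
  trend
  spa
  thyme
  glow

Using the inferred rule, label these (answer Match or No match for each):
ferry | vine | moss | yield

No match, Match, No match, Match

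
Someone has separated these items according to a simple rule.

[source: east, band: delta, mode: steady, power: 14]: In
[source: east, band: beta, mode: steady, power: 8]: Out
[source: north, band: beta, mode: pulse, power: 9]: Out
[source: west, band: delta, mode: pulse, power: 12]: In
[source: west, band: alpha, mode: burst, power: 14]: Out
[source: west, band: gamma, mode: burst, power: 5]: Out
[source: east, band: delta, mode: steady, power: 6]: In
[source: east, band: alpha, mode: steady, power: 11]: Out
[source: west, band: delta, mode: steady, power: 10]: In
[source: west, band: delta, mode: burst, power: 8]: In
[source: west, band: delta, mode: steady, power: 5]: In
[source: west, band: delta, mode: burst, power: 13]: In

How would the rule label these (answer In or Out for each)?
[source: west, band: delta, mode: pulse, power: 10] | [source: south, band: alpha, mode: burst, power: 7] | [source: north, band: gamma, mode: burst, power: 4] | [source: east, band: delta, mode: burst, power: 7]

Every 'In' example satisfies: band is delta. None of the 'Out' examples do.
[source: west, band: delta, mode: pulse, power: 10]: band is delta, meets the rule → In. [source: south, band: alpha, mode: burst, power: 7]: band is alpha, lacks this property → Out. [source: north, band: gamma, mode: burst, power: 4]: band is gamma, lacks this property → Out. [source: east, band: delta, mode: burst, power: 7]: band is delta, meets the rule → In.

In, Out, Out, In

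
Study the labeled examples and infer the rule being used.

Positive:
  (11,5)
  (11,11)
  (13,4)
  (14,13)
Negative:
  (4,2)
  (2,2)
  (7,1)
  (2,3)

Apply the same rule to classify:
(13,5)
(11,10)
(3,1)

Positive, Positive, Negative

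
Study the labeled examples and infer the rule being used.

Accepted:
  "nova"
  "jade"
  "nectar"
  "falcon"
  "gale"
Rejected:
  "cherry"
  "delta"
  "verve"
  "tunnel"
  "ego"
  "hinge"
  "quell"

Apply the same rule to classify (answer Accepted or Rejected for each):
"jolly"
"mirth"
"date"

Rejected, Rejected, Accepted

One predicate separates the groups cleanly: even length AND contains 'a'.
Rejected: "jolly", since length 5, no 'a'. Rejected: "mirth", since length 5, no 'a'. Accepted: "date", since length 4, has 'a'.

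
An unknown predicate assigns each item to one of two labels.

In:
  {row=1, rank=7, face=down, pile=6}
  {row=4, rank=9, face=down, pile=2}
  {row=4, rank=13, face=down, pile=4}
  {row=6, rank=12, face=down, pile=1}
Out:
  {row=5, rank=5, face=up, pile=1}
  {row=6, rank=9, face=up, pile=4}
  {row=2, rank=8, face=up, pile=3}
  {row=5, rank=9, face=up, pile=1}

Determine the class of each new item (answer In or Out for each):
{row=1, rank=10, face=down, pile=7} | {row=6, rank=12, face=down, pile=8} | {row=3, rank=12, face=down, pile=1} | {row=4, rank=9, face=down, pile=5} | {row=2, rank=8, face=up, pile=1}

The common property of the 'In' items is: face is down. No 'Out' item has it.

In, In, In, In, Out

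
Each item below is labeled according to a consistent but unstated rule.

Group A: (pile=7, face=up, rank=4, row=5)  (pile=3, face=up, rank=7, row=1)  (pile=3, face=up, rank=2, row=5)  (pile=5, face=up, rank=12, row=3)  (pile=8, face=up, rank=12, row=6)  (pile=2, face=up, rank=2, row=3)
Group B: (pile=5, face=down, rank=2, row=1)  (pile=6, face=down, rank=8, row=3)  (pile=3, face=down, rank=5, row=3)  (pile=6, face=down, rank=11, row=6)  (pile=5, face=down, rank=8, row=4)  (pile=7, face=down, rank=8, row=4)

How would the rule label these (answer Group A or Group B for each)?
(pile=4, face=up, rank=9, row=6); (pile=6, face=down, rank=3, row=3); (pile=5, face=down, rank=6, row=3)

Group A, Group B, Group B

The rule appears to be: face is up.
(pile=4, face=up, rank=9, row=6): face is up, passes → Group A. (pile=6, face=down, rank=3, row=3): face is down, does not fit → Group B. (pile=5, face=down, rank=6, row=3): face is down, does not fit → Group B.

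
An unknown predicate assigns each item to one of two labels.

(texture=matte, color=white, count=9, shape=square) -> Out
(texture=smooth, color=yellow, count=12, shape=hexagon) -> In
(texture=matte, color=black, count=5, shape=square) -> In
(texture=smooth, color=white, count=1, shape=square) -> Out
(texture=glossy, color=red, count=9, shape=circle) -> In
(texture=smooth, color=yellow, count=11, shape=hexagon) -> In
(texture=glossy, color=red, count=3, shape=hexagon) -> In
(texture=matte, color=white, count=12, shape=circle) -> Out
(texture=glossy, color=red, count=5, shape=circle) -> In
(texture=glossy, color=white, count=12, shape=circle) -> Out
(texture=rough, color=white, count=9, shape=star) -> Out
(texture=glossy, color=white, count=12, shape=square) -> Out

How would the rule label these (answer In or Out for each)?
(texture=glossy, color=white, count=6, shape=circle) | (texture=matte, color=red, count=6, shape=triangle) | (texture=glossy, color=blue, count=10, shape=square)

Out, In, In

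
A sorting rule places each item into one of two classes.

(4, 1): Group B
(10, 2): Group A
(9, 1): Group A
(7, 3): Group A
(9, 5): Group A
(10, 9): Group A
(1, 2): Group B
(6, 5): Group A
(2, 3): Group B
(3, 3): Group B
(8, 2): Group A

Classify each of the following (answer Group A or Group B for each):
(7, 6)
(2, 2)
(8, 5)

Group A, Group B, Group A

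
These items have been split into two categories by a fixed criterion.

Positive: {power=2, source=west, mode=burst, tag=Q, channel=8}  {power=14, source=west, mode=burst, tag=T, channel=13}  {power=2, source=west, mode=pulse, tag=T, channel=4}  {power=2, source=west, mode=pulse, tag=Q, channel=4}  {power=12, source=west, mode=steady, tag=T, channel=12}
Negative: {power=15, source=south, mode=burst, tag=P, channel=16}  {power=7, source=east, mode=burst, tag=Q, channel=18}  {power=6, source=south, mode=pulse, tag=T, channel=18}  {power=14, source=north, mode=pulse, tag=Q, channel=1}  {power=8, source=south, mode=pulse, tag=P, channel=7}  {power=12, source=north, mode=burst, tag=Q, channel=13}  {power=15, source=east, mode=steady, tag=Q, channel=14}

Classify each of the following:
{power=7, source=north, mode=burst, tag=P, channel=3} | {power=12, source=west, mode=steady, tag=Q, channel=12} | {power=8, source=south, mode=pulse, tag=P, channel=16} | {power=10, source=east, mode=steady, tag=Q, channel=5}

The common property of the 'Positive' items is: source is west. No 'Negative' item has it.
Negative: {power=7, source=north, mode=burst, tag=P, channel=3}, since source is north.
Positive: {power=12, source=west, mode=steady, tag=Q, channel=12}, since source is west.
Negative: {power=8, source=south, mode=pulse, tag=P, channel=16}, since source is south.
Negative: {power=10, source=east, mode=steady, tag=Q, channel=5}, since source is east.

Negative, Positive, Negative, Negative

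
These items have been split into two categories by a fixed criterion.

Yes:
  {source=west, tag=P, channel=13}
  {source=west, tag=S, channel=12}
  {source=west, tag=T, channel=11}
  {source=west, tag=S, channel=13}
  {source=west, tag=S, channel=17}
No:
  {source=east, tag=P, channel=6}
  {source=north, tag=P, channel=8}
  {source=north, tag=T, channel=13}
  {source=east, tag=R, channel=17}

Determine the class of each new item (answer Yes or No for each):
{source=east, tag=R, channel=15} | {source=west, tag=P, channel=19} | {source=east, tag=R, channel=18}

'Yes' ⟺ source is west.

No, Yes, No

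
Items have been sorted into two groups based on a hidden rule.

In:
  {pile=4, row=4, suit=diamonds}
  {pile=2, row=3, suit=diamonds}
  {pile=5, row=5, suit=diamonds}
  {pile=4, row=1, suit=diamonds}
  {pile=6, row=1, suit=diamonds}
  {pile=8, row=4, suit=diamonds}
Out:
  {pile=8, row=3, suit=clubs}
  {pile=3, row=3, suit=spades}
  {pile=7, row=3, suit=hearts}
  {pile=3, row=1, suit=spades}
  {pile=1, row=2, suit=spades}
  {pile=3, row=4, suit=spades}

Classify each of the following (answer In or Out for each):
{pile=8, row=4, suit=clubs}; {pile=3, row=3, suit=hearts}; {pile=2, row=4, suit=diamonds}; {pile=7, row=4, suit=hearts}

Out, Out, In, Out

Comparing the two groups points to one rule — suit is diamonds.
{pile=8, row=4, suit=clubs} → suit is clubs → Out. {pile=3, row=3, suit=hearts} → suit is hearts → Out. {pile=2, row=4, suit=diamonds} → suit is diamonds → In. {pile=7, row=4, suit=hearts} → suit is hearts → Out.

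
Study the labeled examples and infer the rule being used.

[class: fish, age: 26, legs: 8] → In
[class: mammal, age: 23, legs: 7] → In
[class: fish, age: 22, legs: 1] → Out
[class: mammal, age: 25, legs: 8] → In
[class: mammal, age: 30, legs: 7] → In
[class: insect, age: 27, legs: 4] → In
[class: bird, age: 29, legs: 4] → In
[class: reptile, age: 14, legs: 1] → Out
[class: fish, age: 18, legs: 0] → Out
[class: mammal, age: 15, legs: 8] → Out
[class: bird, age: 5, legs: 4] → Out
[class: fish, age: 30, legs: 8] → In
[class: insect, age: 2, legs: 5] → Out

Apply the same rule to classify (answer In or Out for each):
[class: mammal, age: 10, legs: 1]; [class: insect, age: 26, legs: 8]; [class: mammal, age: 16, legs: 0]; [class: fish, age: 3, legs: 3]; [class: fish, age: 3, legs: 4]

Out, In, Out, Out, Out

The classifier is using: age ≥ 23.
[class: mammal, age: 10, legs: 1]: Out (age = 10). [class: insect, age: 26, legs: 8]: In (age = 26). [class: mammal, age: 16, legs: 0]: Out (age = 16). [class: fish, age: 3, legs: 3]: Out (age = 3). [class: fish, age: 3, legs: 4]: Out (age = 3).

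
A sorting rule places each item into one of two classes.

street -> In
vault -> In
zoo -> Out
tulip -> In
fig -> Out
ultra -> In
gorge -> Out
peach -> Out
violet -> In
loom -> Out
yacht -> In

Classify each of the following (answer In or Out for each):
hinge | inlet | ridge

The distinguishing property — contains 't' — holds for all the 'In' cases and none of the 'Out' cases.
hinge: no 't' — does not fit, so Out. inlet: has 't' — matches, so In. ridge: no 't' — does not fit, so Out.

Out, In, Out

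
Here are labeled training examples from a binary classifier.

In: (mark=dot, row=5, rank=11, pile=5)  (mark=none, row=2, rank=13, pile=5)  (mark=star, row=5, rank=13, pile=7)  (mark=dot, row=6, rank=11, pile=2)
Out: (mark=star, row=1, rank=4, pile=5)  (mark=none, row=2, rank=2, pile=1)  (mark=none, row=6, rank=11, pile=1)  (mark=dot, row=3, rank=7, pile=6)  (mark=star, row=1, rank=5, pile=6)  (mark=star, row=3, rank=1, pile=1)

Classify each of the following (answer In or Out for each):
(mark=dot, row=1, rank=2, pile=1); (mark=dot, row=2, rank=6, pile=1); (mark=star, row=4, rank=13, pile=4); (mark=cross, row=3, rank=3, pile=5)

The classifier is using: rank ≥ 11 AND pile ≥ 2.
(mark=dot, row=1, rank=2, pile=1): rank = 2, pile = 1 — does not fit, so Out.
(mark=dot, row=2, rank=6, pile=1): rank = 6, pile = 1 — does not fit, so Out.
(mark=star, row=4, rank=13, pile=4): rank = 13, pile = 4 — qualifies, so In.
(mark=cross, row=3, rank=3, pile=5): rank = 3, pile = 5 — does not fit, so Out.

Out, Out, In, Out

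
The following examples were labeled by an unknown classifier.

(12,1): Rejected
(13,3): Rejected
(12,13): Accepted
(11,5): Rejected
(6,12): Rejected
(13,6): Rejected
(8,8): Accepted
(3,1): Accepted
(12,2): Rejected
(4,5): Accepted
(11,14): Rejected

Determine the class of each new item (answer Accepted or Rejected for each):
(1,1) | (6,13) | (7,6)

The common property of the 'Accepted' items is: |first − second| ≤ 2. No 'Rejected' item has it.
(1,1) — |1−1| = 0, hence Accepted.
(6,13) — |6−13| = 7, hence Rejected.
(7,6) — |7−6| = 1, hence Accepted.

Accepted, Rejected, Accepted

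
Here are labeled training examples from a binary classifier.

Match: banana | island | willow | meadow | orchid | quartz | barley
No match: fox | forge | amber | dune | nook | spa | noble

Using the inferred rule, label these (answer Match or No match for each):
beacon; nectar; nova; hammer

Match, Match, No match, Match

'Match' ⟺ length 6.
beacon: length 6 — meets the rule, so Match. nectar: length 6 — meets the rule, so Match. nova: length 4 — lacks this property, so No match. hammer: length 6 — meets the rule, so Match.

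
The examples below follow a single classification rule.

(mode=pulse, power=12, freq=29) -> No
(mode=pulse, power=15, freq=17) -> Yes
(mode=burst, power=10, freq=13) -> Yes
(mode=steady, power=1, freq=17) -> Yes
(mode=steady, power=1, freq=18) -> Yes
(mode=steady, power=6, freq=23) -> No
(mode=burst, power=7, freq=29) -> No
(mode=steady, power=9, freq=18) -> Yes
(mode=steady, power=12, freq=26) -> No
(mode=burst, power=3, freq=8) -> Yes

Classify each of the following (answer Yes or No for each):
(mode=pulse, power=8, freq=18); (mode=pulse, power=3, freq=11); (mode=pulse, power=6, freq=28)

The distinguishing property — freq ≤ 18 — holds for all the 'Yes' cases and none of the 'No' cases.
Yes: (mode=pulse, power=8, freq=18), since freq = 18.
Yes: (mode=pulse, power=3, freq=11), since freq = 11.
No: (mode=pulse, power=6, freq=28), since freq = 28.

Yes, Yes, No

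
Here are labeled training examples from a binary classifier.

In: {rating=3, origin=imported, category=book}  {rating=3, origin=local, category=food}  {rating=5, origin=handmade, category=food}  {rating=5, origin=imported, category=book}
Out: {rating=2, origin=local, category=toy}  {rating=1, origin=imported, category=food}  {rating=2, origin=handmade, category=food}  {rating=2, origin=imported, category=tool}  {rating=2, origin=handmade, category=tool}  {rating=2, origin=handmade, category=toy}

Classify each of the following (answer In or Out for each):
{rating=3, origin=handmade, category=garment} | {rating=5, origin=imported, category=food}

In, In

The rule appears to be: rating ≥ 3.
{rating=3, origin=handmade, category=garment}: rating = 3, matches → In.
{rating=5, origin=imported, category=food}: rating = 5, matches → In.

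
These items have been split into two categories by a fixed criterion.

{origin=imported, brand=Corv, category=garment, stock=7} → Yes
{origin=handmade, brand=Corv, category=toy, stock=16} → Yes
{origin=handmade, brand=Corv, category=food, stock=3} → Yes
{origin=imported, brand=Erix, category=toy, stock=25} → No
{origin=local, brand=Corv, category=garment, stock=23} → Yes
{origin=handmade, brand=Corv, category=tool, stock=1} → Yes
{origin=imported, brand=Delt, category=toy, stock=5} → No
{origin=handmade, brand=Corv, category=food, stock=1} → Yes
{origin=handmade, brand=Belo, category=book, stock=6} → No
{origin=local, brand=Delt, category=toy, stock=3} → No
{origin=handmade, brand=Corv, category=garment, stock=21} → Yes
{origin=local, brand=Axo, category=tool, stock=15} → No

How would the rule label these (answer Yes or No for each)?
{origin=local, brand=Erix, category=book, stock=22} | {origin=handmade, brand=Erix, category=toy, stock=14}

No, No

The common property of the 'Yes' items is: brand is Corv. No 'No' item has it.
{origin=local, brand=Erix, category=book, stock=22}: brand is Erix, fails the rule → No.
{origin=handmade, brand=Erix, category=toy, stock=14}: brand is Erix, fails the rule → No.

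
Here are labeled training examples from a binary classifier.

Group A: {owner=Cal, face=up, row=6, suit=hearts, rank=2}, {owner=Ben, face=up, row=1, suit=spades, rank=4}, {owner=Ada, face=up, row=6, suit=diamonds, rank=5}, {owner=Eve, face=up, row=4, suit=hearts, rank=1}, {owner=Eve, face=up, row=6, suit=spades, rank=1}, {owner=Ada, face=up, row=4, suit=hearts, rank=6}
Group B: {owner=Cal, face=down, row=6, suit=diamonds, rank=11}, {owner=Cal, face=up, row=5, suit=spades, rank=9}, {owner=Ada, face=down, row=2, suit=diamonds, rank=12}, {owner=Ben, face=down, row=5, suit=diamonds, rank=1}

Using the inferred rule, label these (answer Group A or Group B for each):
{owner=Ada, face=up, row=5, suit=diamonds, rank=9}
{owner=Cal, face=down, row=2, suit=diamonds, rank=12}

Group B, Group B

The rule appears to be: face is up AND rank ≤ 6.
{owner=Ada, face=up, row=5, suit=diamonds, rank=9} — face is up, rank = 9, hence Group B. {owner=Cal, face=down, row=2, suit=diamonds, rank=12} — face is down, rank = 12, hence Group B.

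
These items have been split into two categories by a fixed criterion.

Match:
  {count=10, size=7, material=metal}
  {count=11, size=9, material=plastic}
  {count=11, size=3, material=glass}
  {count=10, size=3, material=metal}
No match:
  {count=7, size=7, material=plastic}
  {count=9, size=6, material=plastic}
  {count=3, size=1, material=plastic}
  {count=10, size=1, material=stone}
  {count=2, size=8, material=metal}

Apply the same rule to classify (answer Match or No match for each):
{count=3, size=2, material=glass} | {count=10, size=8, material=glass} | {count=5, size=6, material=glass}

No match, Match, No match

The simplest hypothesis consistent with all the labels is: count ≥ 10 AND size ≥ 3.
No match: {count=3, size=2, material=glass}, since count = 3, size = 2.
Match: {count=10, size=8, material=glass}, since count = 10, size = 8.
No match: {count=5, size=6, material=glass}, since count = 5, size = 6.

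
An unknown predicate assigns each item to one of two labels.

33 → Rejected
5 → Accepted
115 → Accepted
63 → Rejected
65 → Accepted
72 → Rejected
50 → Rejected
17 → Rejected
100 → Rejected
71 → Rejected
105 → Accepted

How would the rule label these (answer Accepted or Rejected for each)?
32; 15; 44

The pattern is that an item is 'Accepted' exactly when: ends in digit 5.
32: last digit 2, does not fit → Rejected. 15: last digit 5, has this property → Accepted. 44: last digit 4, does not fit → Rejected.

Rejected, Accepted, Rejected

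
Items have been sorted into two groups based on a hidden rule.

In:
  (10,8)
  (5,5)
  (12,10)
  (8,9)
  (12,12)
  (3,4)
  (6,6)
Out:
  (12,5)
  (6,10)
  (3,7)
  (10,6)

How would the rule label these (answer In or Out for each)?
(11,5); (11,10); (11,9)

Every 'In' example satisfies: |first − second| ≤ 2. None of the 'Out' examples do.

Out, In, In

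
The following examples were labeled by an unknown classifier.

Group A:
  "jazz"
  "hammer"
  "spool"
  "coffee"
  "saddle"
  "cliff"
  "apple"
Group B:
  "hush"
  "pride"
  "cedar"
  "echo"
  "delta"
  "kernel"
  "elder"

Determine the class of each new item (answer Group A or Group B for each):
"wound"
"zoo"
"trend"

The simplest hypothesis consistent with all the labels is: has a double letter.
Group B: "wound", since no doubled letter. Group A: "zoo", since 'oo' doubled. Group B: "trend", since no doubled letter.

Group B, Group A, Group B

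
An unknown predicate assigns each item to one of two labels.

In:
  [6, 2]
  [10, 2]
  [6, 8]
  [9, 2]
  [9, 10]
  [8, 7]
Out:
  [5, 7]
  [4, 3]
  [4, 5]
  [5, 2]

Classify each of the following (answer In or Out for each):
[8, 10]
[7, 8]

In, In

All 'In' examples share one property — first ≥ 6 — and every 'Out' example lacks it.
[8, 10] — first 8, hence In.
[7, 8] — first 7, hence In.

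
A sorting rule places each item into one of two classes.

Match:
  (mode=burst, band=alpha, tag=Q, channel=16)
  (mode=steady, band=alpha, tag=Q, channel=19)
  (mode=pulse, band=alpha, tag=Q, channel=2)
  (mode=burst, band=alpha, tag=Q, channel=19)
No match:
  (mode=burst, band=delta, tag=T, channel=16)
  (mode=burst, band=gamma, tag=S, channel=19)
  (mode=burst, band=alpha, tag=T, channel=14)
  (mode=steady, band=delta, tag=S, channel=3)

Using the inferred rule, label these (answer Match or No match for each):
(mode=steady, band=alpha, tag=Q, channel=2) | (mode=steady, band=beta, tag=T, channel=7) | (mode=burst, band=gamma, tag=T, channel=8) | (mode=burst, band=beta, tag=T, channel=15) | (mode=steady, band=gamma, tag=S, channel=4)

A rule that fits every label: tag is Q — true of each 'Match' example, false of each 'No match' one.
(mode=steady, band=alpha, tag=Q, channel=2): Match (tag is Q). (mode=steady, band=beta, tag=T, channel=7): No match (tag is T). (mode=burst, band=gamma, tag=T, channel=8): No match (tag is T). (mode=burst, band=beta, tag=T, channel=15): No match (tag is T). (mode=steady, band=gamma, tag=S, channel=4): No match (tag is S).

Match, No match, No match, No match, No match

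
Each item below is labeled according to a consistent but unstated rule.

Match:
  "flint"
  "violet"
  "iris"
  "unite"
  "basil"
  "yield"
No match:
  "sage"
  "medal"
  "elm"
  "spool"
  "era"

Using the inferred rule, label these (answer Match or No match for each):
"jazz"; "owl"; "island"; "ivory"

No match, No match, Match, Match

Looking at the examples, the only property every 'Match' case has and every 'No match' case lacks is: contains 'i'.
No match: "jazz", since no 'i'. No match: "owl", since no 'i'. Match: "island", since has 'i'. Match: "ivory", since has 'i'.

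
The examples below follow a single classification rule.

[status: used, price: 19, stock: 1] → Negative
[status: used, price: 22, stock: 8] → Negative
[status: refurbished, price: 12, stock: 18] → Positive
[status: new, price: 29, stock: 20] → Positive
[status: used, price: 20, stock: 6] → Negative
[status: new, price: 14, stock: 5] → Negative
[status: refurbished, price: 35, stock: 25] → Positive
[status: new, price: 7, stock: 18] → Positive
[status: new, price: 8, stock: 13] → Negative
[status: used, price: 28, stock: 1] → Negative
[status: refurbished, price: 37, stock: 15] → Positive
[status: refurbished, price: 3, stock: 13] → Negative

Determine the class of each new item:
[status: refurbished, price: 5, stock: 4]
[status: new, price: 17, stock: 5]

Negative, Negative

All 'Positive' examples share one property — stock ≥ 15 — and every 'Negative' example lacks it.
[status: refurbished, price: 5, stock: 4]: Negative (stock = 4).
[status: new, price: 17, stock: 5]: Negative (stock = 5).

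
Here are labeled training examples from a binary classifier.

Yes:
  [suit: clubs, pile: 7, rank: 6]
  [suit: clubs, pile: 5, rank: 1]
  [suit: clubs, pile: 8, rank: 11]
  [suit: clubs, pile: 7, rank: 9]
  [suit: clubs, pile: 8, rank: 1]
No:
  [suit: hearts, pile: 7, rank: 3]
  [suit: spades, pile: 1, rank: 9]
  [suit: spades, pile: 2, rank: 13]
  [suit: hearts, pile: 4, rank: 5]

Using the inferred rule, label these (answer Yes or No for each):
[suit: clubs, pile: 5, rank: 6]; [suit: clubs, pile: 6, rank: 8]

Yes, Yes

One predicate separates the groups cleanly: suit is clubs.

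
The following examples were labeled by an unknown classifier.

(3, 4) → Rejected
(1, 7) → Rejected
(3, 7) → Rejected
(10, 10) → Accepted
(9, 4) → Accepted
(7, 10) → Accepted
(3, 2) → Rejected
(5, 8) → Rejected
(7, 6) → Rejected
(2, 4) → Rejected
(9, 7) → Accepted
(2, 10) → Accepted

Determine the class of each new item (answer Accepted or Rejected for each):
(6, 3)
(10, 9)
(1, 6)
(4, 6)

Rejected, Accepted, Rejected, Rejected

All 'Accepted' examples share one property — max ≥ 9 — and every 'Rejected' example lacks it.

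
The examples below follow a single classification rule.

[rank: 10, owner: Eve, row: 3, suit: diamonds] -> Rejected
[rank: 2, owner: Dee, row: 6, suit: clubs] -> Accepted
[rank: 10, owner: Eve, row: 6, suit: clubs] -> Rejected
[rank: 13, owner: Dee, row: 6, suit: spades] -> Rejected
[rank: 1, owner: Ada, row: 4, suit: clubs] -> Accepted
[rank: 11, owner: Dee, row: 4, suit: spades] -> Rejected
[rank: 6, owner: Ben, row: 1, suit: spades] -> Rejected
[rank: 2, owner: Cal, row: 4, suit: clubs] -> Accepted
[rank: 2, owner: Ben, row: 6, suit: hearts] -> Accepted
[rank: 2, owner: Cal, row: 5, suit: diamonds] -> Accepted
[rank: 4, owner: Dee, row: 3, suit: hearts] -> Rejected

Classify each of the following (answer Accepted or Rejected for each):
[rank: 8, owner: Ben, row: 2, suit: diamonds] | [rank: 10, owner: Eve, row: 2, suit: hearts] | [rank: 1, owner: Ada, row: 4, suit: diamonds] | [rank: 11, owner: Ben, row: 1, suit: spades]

Rejected, Rejected, Accepted, Rejected

The classifier is using: rank ≤ 2.
[rank: 8, owner: Ben, row: 2, suit: diamonds] — rank = 8, hence Rejected.
[rank: 10, owner: Eve, row: 2, suit: hearts] — rank = 10, hence Rejected.
[rank: 1, owner: Ada, row: 4, suit: diamonds] — rank = 1, hence Accepted.
[rank: 11, owner: Ben, row: 1, suit: spades] — rank = 11, hence Rejected.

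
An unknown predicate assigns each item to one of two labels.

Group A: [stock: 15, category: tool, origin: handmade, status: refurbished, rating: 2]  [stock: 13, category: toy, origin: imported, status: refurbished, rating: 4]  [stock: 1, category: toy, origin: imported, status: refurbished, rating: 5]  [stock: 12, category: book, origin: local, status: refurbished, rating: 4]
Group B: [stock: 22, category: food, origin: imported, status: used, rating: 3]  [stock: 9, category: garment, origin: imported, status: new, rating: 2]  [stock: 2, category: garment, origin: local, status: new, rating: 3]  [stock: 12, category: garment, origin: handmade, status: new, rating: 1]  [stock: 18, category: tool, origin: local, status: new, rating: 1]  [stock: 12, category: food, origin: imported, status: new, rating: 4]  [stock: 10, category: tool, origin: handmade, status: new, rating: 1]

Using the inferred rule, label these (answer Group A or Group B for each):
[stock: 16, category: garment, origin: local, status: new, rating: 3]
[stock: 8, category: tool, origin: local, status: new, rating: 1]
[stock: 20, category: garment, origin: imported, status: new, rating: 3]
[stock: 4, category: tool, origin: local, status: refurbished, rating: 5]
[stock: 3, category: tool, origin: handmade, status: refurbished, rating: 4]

Group B, Group B, Group B, Group A, Group A

'Group A' ⟺ status is refurbished.
[stock: 16, category: garment, origin: local, status: new, rating: 3]: status is new, fails this test → Group B. [stock: 8, category: tool, origin: local, status: new, rating: 1]: status is new, fails this test → Group B. [stock: 20, category: garment, origin: imported, status: new, rating: 3]: status is new, fails this test → Group B. [stock: 4, category: tool, origin: local, status: refurbished, rating: 5]: status is refurbished, qualifies → Group A. [stock: 3, category: tool, origin: handmade, status: refurbished, rating: 4]: status is refurbished, qualifies → Group A.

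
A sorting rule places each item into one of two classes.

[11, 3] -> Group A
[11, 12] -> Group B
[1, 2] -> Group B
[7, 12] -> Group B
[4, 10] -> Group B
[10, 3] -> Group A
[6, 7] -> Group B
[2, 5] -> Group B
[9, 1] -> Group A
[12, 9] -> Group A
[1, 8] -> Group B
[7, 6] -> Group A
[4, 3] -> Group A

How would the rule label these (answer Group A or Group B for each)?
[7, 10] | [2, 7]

The rule appears to be: first > second.
[7, 10]: 7 < 10 — does not satisfy this, so Group B.
[2, 7]: 2 < 7 — does not satisfy this, so Group B.

Group B, Group B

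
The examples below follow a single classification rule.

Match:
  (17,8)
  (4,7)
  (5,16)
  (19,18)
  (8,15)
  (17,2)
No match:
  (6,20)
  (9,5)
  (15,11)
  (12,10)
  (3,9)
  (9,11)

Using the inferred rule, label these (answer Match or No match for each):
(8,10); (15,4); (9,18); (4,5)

No match, Match, Match, Match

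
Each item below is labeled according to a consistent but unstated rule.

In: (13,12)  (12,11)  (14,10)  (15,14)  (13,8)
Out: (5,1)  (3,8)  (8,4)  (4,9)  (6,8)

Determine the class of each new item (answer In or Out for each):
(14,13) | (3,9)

The pattern is that an item is 'In' exactly when: sum ≥ 21.
(14,13): 14+13 = 27, meets the rule → In.
(3,9): 3+9 = 12, does not pass → Out.

In, Out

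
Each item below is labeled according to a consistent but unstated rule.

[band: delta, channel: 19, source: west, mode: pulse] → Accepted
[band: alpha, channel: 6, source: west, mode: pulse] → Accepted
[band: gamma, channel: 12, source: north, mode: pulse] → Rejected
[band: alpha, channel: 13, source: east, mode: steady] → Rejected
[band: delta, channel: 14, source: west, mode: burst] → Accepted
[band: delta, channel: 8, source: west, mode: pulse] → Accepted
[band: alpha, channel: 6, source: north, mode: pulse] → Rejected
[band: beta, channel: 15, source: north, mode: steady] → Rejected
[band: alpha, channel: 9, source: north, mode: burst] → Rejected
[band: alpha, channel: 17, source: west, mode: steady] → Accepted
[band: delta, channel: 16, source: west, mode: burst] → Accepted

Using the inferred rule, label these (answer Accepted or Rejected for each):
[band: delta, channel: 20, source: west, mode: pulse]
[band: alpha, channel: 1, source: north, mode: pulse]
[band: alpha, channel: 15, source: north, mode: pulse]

Accepted, Rejected, Rejected

'Accepted' ⟺ source is west.
[band: delta, channel: 20, source: west, mode: pulse] — source is west, hence Accepted.
[band: alpha, channel: 1, source: north, mode: pulse] — source is north, hence Rejected.
[band: alpha, channel: 15, source: north, mode: pulse] — source is north, hence Rejected.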